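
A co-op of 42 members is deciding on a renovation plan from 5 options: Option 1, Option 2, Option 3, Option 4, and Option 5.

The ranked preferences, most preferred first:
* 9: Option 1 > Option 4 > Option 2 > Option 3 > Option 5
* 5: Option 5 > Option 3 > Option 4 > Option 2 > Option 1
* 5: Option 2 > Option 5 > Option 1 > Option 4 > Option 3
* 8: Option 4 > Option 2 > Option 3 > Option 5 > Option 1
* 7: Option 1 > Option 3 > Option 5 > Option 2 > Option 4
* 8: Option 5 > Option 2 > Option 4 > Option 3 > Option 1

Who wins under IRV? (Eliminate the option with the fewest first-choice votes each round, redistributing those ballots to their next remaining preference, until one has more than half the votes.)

Round 1: Option 1 16, Option 2 5, Option 3 0, Option 4 8, Option 5 13. Option 3 eliminated.
Round 2: Option 1 16, Option 2 5, Option 4 8, Option 5 13. Option 2 eliminated.
Round 3: Option 1 16, Option 4 8, Option 5 18. Option 4 eliminated.
Round 4: Option 1 16, Option 5 26. Option 5 has a majority (≥22).

Option 5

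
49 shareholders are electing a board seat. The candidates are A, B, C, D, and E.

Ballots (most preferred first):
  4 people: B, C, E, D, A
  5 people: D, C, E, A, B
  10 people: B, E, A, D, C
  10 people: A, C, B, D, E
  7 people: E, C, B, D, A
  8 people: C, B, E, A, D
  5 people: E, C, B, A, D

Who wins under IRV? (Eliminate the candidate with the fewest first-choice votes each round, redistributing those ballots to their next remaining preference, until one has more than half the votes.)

Round 1: A 10, B 14, C 8, D 5, E 12. D eliminated.
Round 2: A 10, B 14, C 13, E 12. A eliminated.
Round 3: B 14, C 23, E 12. E eliminated.
Round 4: B 14, C 35. C has a majority (≥25).

C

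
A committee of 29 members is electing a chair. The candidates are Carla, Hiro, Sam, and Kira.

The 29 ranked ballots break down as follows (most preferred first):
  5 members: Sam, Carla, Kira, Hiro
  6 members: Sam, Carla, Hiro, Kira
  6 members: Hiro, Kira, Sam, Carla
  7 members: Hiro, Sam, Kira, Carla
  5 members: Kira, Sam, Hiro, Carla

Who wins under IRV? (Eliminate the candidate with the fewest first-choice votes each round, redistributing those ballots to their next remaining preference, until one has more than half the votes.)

Round 1: Carla 0, Hiro 13, Sam 11, Kira 5. Carla eliminated.
Round 2: Hiro 13, Sam 11, Kira 5. Kira eliminated.
Round 3: Hiro 13, Sam 16. Sam has a majority (≥15).

Sam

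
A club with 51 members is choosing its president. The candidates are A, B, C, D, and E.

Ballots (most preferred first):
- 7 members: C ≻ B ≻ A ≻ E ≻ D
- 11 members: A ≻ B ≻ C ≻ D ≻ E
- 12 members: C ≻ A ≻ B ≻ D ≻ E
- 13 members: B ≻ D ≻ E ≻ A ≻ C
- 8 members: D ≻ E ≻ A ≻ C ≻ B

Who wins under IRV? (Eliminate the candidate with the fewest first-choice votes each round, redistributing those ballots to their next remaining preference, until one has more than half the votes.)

A

Round 1: A 11, B 13, C 19, D 8, E 0. E eliminated.
Round 2: A 11, B 13, C 19, D 8. D eliminated.
Round 3: A 19, B 13, C 19. B eliminated.
Round 4: A 32, C 19. A has a majority (≥26).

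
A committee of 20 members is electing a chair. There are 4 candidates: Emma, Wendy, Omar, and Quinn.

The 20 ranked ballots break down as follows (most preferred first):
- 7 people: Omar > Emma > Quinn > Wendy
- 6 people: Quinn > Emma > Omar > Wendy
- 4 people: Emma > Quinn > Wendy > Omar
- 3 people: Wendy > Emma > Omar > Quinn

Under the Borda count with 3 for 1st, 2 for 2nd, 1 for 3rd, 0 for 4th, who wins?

Emma: 7×2 + 6×2 + 4×3 + 3×2 = 44
Wendy: 7×0 + 6×0 + 4×1 + 3×3 = 13
Omar: 7×3 + 6×1 + 4×0 + 3×1 = 30
Quinn: 7×1 + 6×3 + 4×2 + 3×0 = 33

Emma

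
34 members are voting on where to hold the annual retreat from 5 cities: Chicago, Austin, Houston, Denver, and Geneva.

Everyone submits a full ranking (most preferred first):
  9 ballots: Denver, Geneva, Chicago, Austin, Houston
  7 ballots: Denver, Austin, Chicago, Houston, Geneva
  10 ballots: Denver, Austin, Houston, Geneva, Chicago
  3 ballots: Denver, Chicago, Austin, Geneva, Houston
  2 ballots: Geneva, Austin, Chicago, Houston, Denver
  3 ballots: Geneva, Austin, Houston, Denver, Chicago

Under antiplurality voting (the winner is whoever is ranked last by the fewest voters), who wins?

Last-place votes: Chicago 13, Austin 0, Houston 12, Denver 2, Geneva 7.

Austin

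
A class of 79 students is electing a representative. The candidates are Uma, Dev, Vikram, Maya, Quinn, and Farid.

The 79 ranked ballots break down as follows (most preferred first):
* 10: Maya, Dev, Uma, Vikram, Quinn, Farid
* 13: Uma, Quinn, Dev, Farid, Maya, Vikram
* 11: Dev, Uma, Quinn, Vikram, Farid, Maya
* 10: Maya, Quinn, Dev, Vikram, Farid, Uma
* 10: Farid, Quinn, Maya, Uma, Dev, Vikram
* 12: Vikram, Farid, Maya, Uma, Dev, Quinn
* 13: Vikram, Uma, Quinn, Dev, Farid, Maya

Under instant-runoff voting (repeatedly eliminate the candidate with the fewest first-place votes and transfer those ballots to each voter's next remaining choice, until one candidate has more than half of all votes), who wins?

Maya

Round 1: Uma 13, Dev 11, Vikram 25, Maya 20, Quinn 0, Farid 10. Quinn eliminated.
Round 2: Uma 13, Dev 11, Vikram 25, Maya 20, Farid 10. Farid eliminated.
Round 3: Uma 13, Dev 11, Vikram 25, Maya 30. Dev eliminated.
Round 4: Uma 24, Vikram 25, Maya 30. Uma eliminated.
Round 5: Vikram 36, Maya 43. Maya has a majority (≥40).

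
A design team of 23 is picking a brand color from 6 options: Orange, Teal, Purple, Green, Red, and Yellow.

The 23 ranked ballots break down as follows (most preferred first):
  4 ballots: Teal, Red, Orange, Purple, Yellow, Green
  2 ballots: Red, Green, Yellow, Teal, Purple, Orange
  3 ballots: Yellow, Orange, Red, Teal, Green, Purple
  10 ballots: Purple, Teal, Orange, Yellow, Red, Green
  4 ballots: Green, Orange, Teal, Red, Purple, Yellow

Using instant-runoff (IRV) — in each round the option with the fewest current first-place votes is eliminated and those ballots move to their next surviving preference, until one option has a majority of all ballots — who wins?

Round 1: Orange 0, Teal 4, Purple 10, Green 4, Red 2, Yellow 3. Orange eliminated.
Round 2: Teal 4, Purple 10, Green 4, Red 2, Yellow 3. Red eliminated.
Round 3: Teal 4, Purple 10, Green 6, Yellow 3. Yellow eliminated.
Round 4: Teal 7, Purple 10, Green 6. Green eliminated.
Round 5: Teal 13, Purple 10. Teal has a majority (≥12).

Teal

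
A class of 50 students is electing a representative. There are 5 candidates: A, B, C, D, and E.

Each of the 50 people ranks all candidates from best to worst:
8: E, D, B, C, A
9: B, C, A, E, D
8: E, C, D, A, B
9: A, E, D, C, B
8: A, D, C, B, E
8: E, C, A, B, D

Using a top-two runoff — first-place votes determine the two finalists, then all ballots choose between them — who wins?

Round 1 first-place votes: A 17, B 9, C 0, D 0, E 24. E and A advance.
Runoff: E is ranked above A on 24 ballots, A above E on 26.

A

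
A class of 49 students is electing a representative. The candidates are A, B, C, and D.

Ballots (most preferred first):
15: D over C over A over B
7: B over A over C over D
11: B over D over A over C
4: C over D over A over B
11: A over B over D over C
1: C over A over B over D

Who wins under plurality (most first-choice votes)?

B

First-place votes: A 11, B 18, C 5, D 15.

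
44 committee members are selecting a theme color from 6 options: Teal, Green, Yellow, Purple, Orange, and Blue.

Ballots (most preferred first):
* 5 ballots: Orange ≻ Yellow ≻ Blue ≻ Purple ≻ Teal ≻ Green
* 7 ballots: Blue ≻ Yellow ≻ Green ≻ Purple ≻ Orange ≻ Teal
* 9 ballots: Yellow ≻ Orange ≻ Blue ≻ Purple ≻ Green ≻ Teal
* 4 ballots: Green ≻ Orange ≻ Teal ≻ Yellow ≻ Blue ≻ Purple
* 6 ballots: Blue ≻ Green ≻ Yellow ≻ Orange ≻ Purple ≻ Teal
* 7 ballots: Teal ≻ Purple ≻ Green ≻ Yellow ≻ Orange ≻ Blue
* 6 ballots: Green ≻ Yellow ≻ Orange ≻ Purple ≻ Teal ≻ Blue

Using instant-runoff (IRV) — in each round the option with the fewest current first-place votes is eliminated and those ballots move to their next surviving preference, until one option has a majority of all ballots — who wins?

Round 1: Teal 7, Green 10, Yellow 9, Purple 0, Orange 5, Blue 13. Purple eliminated.
Round 2: Teal 7, Green 10, Yellow 9, Orange 5, Blue 13. Orange eliminated.
Round 3: Teal 7, Green 10, Yellow 14, Blue 13. Teal eliminated.
Round 4: Green 17, Yellow 14, Blue 13. Blue eliminated.
Round 5: Green 23, Yellow 21. Green has a majority (≥23).

Green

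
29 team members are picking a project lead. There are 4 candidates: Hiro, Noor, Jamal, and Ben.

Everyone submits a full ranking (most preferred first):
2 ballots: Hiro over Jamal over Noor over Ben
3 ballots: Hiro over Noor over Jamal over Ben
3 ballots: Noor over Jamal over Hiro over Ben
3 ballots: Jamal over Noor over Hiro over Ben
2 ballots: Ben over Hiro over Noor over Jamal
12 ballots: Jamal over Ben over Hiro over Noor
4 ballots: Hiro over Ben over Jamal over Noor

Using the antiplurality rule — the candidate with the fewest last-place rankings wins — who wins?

Hiro

Last-place votes: Hiro 0, Noor 16, Jamal 2, Ben 11.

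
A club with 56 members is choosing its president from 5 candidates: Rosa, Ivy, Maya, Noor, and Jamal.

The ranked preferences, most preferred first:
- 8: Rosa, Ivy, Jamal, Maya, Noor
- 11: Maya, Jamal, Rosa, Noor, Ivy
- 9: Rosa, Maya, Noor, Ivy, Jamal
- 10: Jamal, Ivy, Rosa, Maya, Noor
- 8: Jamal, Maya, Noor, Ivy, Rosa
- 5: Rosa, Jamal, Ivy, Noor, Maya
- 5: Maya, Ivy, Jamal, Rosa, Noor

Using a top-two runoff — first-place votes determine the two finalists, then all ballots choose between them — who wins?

Round 1 first-place votes: Rosa 22, Ivy 0, Maya 16, Noor 0, Jamal 18. Rosa and Jamal advance.
Runoff: Rosa is ranked above Jamal on 22 ballots, Jamal above Rosa on 34.

Jamal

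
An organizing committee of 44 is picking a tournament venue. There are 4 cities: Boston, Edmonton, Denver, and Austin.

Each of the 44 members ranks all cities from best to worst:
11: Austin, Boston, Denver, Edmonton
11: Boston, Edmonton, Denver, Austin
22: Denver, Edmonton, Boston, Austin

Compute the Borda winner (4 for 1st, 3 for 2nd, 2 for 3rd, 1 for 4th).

Denver

Boston: 11×3 + 11×4 + 22×2 = 121
Edmonton: 11×1 + 11×3 + 22×3 = 110
Denver: 11×2 + 11×2 + 22×4 = 132
Austin: 11×4 + 11×1 + 22×1 = 77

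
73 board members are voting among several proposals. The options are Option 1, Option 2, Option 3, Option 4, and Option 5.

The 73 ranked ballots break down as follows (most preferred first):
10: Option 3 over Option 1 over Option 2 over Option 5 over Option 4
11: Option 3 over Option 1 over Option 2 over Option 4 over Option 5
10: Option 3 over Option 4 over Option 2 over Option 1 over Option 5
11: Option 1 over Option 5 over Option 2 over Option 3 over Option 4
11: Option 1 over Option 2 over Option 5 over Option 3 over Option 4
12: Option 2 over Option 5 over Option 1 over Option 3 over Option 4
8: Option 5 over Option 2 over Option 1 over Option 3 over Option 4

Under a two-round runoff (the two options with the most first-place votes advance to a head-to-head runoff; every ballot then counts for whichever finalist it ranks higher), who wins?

Round 1 first-place votes: Option 1 22, Option 2 12, Option 3 31, Option 4 0, Option 5 8. Option 3 and Option 1 advance.
Runoff: Option 3 is ranked above Option 1 on 31 ballots, Option 1 above Option 3 on 42.

Option 1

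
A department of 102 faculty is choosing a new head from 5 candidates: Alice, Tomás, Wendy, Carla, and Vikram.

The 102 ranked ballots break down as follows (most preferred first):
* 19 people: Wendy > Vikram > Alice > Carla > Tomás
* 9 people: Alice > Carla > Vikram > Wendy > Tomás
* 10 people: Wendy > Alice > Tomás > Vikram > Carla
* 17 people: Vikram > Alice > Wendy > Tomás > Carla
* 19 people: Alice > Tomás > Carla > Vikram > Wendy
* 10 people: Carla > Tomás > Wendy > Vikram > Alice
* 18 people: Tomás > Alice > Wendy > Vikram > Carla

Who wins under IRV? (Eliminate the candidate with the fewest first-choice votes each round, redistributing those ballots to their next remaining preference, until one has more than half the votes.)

Round 1: Alice 28, Tomás 18, Wendy 29, Carla 10, Vikram 17. Carla eliminated.
Round 2: Alice 28, Tomás 28, Wendy 29, Vikram 17. Vikram eliminated.
Round 3: Alice 45, Tomás 28, Wendy 29. Tomás eliminated.
Round 4: Alice 63, Wendy 39. Alice has a majority (≥52).

Alice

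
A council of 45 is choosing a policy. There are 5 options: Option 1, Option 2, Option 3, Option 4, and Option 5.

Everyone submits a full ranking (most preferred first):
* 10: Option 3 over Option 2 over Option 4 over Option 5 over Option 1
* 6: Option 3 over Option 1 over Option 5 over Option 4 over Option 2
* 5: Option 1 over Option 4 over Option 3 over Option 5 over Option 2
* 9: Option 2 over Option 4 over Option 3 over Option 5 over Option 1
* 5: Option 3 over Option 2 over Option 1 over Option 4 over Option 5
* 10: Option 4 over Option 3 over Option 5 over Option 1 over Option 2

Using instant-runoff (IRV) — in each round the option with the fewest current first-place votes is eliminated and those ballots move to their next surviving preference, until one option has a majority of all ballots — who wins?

Option 4

Round 1: Option 1 5, Option 2 9, Option 3 21, Option 4 10, Option 5 0. Option 5 eliminated.
Round 2: Option 1 5, Option 2 9, Option 3 21, Option 4 10. Option 1 eliminated.
Round 3: Option 2 9, Option 3 21, Option 4 15. Option 2 eliminated.
Round 4: Option 3 21, Option 4 24. Option 4 has a majority (≥23).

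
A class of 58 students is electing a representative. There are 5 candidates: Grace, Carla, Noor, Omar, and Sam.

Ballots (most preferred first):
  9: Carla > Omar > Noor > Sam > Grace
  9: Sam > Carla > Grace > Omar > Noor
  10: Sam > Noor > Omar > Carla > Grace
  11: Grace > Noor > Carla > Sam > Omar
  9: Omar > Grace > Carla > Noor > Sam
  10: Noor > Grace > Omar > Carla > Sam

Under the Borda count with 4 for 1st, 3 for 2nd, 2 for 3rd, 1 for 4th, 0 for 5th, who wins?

Noor

Grace: 9×0 + 9×2 + 10×0 + 11×4 + 9×3 + 10×3 = 119
Carla: 9×4 + 9×3 + 10×1 + 11×2 + 9×2 + 10×1 = 123
Noor: 9×2 + 9×0 + 10×3 + 11×3 + 9×1 + 10×4 = 130
Omar: 9×3 + 9×1 + 10×2 + 11×0 + 9×4 + 10×2 = 112
Sam: 9×1 + 9×4 + 10×4 + 11×1 + 9×0 + 10×0 = 96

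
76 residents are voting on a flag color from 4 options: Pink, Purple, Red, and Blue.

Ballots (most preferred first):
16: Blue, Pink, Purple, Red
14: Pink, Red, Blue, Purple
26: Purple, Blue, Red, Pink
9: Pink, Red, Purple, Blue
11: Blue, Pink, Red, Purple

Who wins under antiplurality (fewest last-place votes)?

Blue

Last-place votes: Pink 26, Purple 25, Red 16, Blue 9.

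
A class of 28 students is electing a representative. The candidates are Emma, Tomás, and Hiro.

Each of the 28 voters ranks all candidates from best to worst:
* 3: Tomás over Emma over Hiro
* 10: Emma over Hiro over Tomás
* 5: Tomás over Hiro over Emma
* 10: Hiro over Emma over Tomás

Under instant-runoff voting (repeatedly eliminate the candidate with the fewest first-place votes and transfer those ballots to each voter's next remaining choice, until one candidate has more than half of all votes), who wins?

Hiro

Round 1: Emma 10, Tomás 8, Hiro 10. Tomás eliminated.
Round 2: Emma 13, Hiro 15. Hiro has a majority (≥15).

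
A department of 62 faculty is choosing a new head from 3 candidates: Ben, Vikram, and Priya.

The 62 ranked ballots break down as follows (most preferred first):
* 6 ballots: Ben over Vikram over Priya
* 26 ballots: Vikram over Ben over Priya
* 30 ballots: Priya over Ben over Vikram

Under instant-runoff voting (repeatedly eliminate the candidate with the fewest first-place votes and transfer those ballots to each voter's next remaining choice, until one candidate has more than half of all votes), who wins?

Vikram

Round 1: Ben 6, Vikram 26, Priya 30. Ben eliminated.
Round 2: Vikram 32, Priya 30. Vikram has a majority (≥32).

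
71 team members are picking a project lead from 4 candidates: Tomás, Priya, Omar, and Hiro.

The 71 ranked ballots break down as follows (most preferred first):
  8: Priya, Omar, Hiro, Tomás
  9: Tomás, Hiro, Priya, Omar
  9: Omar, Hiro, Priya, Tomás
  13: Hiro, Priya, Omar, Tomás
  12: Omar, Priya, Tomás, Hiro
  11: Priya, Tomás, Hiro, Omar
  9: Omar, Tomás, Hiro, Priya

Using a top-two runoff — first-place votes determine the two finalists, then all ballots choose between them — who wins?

Round 1 first-place votes: Tomás 9, Priya 19, Omar 30, Hiro 13. Omar and Priya advance.
Runoff: Omar is ranked above Priya on 30 ballots, Priya above Omar on 41.

Priya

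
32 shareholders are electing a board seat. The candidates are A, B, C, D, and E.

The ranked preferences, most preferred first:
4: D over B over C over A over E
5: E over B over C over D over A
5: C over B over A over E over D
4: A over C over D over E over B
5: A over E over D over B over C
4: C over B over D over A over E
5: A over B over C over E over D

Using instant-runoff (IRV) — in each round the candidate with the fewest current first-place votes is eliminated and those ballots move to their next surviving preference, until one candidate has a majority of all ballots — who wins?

C

Round 1: A 14, B 0, C 9, D 4, E 5. B eliminated.
Round 2: A 14, C 9, D 4, E 5. D eliminated.
Round 3: A 14, C 13, E 5. E eliminated.
Round 4: A 14, C 18. C has a majority (≥17).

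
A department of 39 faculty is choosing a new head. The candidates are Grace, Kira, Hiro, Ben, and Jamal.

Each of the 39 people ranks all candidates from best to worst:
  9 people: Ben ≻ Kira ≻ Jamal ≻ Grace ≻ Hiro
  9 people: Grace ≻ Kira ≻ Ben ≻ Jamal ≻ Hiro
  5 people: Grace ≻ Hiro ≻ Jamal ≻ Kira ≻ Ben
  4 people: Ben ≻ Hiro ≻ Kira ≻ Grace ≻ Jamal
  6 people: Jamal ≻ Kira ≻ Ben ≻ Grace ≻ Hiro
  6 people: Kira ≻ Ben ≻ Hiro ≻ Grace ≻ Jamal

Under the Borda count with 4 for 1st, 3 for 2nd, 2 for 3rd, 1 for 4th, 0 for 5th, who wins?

Kira

Grace: 9×1 + 9×4 + 5×4 + 4×1 + 6×1 + 6×1 = 81
Kira: 9×3 + 9×3 + 5×1 + 4×2 + 6×3 + 6×4 = 109
Hiro: 9×0 + 9×0 + 5×3 + 4×3 + 6×0 + 6×2 = 39
Ben: 9×4 + 9×2 + 5×0 + 4×4 + 6×2 + 6×3 = 100
Jamal: 9×2 + 9×1 + 5×2 + 4×0 + 6×4 + 6×0 = 61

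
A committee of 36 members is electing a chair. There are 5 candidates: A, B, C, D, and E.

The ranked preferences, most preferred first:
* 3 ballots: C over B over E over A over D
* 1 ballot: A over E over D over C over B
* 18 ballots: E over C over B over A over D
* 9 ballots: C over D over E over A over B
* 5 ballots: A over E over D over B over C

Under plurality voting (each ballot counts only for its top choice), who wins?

First-place votes: A 6, B 0, C 12, D 0, E 18.

E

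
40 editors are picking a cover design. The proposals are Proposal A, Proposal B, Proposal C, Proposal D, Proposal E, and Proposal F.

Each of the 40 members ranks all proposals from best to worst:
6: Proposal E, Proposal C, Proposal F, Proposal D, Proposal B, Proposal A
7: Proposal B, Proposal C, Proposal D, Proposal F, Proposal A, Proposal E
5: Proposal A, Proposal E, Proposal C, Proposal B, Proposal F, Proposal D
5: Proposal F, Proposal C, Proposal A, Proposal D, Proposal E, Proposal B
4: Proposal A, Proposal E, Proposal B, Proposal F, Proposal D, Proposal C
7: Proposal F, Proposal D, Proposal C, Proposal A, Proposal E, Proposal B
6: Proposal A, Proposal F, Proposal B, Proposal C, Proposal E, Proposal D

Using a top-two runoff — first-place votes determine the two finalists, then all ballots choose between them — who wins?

Proposal F

Round 1 first-place votes: Proposal A 15, Proposal B 7, Proposal C 0, Proposal D 0, Proposal E 6, Proposal F 12. Proposal A and Proposal F advance.
Runoff: Proposal A is ranked above Proposal F on 15 ballots, Proposal F above Proposal A on 25.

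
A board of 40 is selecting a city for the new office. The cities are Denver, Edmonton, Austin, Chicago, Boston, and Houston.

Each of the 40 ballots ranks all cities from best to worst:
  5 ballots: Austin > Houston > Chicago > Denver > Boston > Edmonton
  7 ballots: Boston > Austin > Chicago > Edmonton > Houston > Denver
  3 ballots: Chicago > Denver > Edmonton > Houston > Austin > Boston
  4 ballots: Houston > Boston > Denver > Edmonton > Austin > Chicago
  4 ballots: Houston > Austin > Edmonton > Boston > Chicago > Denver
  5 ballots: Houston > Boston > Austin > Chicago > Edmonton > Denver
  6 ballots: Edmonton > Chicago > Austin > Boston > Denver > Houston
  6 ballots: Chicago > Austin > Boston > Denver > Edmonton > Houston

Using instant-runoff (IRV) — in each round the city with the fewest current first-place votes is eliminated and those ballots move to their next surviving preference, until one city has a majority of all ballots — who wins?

Chicago

Round 1: Denver 0, Edmonton 6, Austin 5, Chicago 9, Boston 7, Houston 13. Denver eliminated.
Round 2: Edmonton 6, Austin 5, Chicago 9, Boston 7, Houston 13. Austin eliminated.
Round 3: Edmonton 6, Chicago 9, Boston 7, Houston 18. Edmonton eliminated.
Round 4: Chicago 15, Boston 7, Houston 18. Boston eliminated.
Round 5: Chicago 22, Houston 18. Chicago has a majority (≥21).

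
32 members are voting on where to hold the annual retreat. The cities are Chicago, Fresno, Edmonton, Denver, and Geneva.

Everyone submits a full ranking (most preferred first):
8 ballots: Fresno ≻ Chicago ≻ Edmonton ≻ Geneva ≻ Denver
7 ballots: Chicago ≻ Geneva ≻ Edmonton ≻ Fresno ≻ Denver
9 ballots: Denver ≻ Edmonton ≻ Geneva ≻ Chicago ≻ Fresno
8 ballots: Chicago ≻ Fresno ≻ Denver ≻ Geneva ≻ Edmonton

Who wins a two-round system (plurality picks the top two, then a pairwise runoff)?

Chicago

Round 1 first-place votes: Chicago 15, Fresno 8, Edmonton 0, Denver 9, Geneva 0. Chicago and Denver advance.
Runoff: Chicago is ranked above Denver on 23 ballots, Denver above Chicago on 9.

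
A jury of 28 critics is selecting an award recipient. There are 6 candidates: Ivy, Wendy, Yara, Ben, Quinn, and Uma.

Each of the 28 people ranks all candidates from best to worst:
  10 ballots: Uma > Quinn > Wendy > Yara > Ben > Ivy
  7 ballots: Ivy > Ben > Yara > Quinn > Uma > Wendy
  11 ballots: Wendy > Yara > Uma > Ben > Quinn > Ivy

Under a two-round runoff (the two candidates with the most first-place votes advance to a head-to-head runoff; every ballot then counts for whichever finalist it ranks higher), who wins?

Uma

Round 1 first-place votes: Ivy 7, Wendy 11, Yara 0, Ben 0, Quinn 0, Uma 10. Wendy and Uma advance.
Runoff: Wendy is ranked above Uma on 11 ballots, Uma above Wendy on 17.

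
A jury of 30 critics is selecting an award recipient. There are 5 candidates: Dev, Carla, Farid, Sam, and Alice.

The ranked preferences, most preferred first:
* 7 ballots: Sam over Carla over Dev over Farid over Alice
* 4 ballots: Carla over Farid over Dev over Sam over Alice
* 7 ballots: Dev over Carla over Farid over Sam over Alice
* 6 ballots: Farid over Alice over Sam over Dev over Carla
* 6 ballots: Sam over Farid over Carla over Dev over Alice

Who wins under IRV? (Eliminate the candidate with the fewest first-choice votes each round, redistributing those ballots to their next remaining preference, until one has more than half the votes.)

Farid

Round 1: Dev 7, Carla 4, Farid 6, Sam 13, Alice 0. Alice eliminated.
Round 2: Dev 7, Carla 4, Farid 6, Sam 13. Carla eliminated.
Round 3: Dev 7, Farid 10, Sam 13. Dev eliminated.
Round 4: Farid 17, Sam 13. Farid has a majority (≥16).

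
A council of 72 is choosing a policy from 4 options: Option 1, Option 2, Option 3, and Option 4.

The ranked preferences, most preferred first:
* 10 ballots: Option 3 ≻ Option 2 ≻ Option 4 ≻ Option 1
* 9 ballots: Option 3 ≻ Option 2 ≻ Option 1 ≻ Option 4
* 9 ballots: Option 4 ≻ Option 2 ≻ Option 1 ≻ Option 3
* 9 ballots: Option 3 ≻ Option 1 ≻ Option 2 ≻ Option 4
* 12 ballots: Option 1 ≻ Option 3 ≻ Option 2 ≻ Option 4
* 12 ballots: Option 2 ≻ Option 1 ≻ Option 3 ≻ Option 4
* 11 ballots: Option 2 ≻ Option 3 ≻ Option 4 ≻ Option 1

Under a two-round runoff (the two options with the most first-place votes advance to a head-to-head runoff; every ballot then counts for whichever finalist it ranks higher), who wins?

Round 1 first-place votes: Option 1 12, Option 2 23, Option 3 28, Option 4 9. Option 3 and Option 2 advance.
Runoff: Option 3 is ranked above Option 2 on 40 ballots, Option 2 above Option 3 on 32.

Option 3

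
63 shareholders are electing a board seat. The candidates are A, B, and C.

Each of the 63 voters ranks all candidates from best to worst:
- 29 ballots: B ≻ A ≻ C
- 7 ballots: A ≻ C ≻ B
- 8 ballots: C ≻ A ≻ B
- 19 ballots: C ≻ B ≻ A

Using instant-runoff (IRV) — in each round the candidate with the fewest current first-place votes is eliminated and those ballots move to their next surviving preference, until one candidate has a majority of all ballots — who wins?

C

Round 1: A 7, B 29, C 27. A eliminated.
Round 2: B 29, C 34. C has a majority (≥32).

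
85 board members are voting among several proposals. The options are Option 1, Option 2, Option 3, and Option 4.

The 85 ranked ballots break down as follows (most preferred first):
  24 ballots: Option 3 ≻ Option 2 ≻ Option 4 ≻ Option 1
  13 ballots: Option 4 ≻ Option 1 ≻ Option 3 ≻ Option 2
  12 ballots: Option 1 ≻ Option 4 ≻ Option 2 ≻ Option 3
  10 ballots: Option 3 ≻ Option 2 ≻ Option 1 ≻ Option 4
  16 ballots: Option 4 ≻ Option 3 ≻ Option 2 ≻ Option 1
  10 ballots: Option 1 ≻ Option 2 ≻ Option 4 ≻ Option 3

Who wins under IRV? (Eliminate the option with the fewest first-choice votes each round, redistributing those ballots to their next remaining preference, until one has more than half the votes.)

Round 1: Option 1 22, Option 2 0, Option 3 34, Option 4 29. Option 2 eliminated.
Round 2: Option 1 22, Option 3 34, Option 4 29. Option 1 eliminated.
Round 3: Option 3 34, Option 4 51. Option 4 has a majority (≥43).

Option 4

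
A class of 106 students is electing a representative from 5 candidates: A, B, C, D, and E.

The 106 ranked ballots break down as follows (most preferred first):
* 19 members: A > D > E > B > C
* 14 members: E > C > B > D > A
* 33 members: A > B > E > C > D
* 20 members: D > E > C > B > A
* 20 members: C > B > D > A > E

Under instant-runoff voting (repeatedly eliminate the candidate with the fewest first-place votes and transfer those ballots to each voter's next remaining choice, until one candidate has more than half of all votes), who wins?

C

Round 1: A 52, B 0, C 20, D 20, E 14. B eliminated.
Round 2: A 52, C 20, D 20, E 14. E eliminated.
Round 3: A 52, C 34, D 20. D eliminated.
Round 4: A 52, C 54. C has a majority (≥54).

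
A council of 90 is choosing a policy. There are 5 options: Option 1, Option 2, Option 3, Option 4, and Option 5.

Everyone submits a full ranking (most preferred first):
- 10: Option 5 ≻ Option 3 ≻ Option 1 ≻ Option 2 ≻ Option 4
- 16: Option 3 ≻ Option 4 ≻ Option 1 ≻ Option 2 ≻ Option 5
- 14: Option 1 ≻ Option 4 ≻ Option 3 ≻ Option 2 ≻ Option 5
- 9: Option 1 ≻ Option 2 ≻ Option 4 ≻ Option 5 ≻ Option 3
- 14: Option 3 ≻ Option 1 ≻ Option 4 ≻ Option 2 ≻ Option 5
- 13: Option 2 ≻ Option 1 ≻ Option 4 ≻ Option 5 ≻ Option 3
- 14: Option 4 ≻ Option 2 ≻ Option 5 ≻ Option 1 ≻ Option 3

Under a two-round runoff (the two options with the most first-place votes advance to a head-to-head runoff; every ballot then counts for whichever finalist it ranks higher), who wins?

Round 1 first-place votes: Option 1 23, Option 2 13, Option 3 30, Option 4 14, Option 5 10. Option 3 and Option 1 advance.
Runoff: Option 3 is ranked above Option 1 on 40 ballots, Option 1 above Option 3 on 50.

Option 1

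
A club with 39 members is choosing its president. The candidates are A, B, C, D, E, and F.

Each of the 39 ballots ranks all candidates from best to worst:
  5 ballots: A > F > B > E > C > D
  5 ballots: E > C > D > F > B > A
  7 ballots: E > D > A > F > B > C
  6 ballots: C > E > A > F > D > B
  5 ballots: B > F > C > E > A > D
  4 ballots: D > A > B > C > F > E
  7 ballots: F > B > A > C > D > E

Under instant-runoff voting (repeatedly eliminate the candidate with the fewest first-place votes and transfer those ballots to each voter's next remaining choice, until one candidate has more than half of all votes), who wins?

Round 1: A 5, B 5, C 6, D 4, E 12, F 7. D eliminated.
Round 2: A 9, B 5, C 6, E 12, F 7. B eliminated.
Round 3: A 9, C 6, E 12, F 12. C eliminated.
Round 4: A 9, E 18, F 12. A eliminated.
Round 5: E 18, F 21. F has a majority (≥20).

F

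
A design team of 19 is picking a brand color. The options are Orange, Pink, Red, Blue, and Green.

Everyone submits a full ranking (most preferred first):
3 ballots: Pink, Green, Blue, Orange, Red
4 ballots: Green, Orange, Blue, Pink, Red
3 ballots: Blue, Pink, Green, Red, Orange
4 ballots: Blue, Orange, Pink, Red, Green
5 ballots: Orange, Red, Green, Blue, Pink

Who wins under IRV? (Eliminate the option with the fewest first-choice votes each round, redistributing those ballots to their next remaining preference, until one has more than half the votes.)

Green

Round 1: Orange 5, Pink 3, Red 0, Blue 7, Green 4. Red eliminated.
Round 2: Orange 5, Pink 3, Blue 7, Green 4. Pink eliminated.
Round 3: Orange 5, Blue 7, Green 7. Orange eliminated.
Round 4: Blue 7, Green 12. Green has a majority (≥10).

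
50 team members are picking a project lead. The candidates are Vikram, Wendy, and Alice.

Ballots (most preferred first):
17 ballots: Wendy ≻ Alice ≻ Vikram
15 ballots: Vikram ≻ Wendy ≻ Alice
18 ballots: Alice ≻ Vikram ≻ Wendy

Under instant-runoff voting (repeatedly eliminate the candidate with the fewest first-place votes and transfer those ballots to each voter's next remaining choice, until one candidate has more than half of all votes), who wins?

Round 1: Vikram 15, Wendy 17, Alice 18. Vikram eliminated.
Round 2: Wendy 32, Alice 18. Wendy has a majority (≥26).

Wendy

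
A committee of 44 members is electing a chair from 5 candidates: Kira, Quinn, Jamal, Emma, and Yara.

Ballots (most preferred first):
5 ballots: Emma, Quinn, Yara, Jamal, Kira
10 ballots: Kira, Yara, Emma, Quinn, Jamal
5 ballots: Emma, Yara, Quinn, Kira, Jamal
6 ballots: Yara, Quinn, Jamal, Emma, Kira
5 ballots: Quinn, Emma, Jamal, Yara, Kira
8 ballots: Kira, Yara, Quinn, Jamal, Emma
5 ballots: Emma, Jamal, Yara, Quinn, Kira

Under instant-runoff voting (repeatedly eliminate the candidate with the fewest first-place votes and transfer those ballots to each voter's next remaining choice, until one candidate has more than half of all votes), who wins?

Round 1: Kira 18, Quinn 5, Jamal 0, Emma 15, Yara 6. Jamal eliminated.
Round 2: Kira 18, Quinn 5, Emma 15, Yara 6. Quinn eliminated.
Round 3: Kira 18, Emma 20, Yara 6. Yara eliminated.
Round 4: Kira 18, Emma 26. Emma has a majority (≥23).

Emma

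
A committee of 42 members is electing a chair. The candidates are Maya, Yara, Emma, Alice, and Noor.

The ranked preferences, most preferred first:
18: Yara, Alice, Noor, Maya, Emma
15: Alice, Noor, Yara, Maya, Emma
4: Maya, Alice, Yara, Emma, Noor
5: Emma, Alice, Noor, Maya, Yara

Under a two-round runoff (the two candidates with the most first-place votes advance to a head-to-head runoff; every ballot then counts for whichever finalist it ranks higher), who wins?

Alice

Round 1 first-place votes: Maya 4, Yara 18, Emma 5, Alice 15, Noor 0. Yara and Alice advance.
Runoff: Yara is ranked above Alice on 18 ballots, Alice above Yara on 24.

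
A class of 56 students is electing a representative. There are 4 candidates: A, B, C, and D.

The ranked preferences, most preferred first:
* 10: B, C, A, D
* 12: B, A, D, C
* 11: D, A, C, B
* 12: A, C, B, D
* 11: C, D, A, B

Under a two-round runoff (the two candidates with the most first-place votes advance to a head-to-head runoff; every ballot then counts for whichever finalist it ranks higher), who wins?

Round 1 first-place votes: A 12, B 22, C 11, D 11. B and A advance.
Runoff: B is ranked above A on 22 ballots, A above B on 34.

A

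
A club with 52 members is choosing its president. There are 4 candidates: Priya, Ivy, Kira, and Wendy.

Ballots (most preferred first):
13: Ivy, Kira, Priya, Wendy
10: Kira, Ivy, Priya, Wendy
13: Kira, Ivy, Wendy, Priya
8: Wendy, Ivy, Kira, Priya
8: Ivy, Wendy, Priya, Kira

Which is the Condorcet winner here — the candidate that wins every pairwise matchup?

Ivy vs Priya: 52–0
Ivy vs Kira: 29–23
Ivy vs Wendy: 44–8
Ivy beats every other candidate.

Ivy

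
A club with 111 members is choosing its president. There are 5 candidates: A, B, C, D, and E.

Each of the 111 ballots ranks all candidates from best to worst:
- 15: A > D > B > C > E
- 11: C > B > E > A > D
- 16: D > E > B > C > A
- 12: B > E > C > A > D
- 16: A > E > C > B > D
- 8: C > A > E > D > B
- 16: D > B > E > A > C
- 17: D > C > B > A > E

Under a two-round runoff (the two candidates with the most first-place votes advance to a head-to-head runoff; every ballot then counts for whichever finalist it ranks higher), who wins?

Round 1 first-place votes: A 31, B 12, C 19, D 49, E 0. D and A advance.
Runoff: D is ranked above A on 49 ballots, A above D on 62.

A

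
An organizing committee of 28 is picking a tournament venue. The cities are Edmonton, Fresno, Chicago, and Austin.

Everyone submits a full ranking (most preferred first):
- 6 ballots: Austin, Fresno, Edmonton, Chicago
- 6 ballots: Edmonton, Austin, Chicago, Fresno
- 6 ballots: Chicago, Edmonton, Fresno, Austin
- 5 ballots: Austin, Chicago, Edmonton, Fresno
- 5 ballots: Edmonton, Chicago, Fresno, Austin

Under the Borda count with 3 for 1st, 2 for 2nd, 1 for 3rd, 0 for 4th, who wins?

Edmonton

Edmonton: 6×1 + 6×3 + 6×2 + 5×1 + 5×3 = 56
Fresno: 6×2 + 6×0 + 6×1 + 5×0 + 5×1 = 23
Chicago: 6×0 + 6×1 + 6×3 + 5×2 + 5×2 = 44
Austin: 6×3 + 6×2 + 6×0 + 5×3 + 5×0 = 45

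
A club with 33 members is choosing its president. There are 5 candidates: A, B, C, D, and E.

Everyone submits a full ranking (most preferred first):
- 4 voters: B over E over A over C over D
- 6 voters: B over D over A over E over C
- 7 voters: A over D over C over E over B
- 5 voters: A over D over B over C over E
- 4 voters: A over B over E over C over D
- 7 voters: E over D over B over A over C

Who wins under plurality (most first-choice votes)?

A

First-place votes: A 16, B 10, C 0, D 0, E 7.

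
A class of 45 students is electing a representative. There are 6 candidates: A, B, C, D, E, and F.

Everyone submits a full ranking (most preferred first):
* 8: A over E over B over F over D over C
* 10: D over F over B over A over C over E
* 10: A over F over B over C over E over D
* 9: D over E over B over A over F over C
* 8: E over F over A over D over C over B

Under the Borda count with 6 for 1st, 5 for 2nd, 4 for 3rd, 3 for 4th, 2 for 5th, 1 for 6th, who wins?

A: 8×6 + 10×3 + 10×6 + 9×3 + 8×4 = 197
B: 8×4 + 10×4 + 10×4 + 9×4 + 8×1 = 156
C: 8×1 + 10×2 + 10×3 + 9×1 + 8×2 = 83
D: 8×2 + 10×6 + 10×1 + 9×6 + 8×3 = 164
E: 8×5 + 10×1 + 10×2 + 9×5 + 8×6 = 163
F: 8×3 + 10×5 + 10×5 + 9×2 + 8×5 = 182

A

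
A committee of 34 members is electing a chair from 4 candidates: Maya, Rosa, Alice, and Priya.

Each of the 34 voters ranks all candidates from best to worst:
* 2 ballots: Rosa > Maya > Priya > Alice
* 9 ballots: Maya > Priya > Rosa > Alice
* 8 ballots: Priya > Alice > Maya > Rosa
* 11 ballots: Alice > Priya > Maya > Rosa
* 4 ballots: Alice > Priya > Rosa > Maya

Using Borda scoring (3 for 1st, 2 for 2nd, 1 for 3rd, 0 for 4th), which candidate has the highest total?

Maya: 2×2 + 9×3 + 8×1 + 11×1 + 4×0 = 50
Rosa: 2×3 + 9×1 + 8×0 + 11×0 + 4×1 = 19
Alice: 2×0 + 9×0 + 8×2 + 11×3 + 4×3 = 61
Priya: 2×1 + 9×2 + 8×3 + 11×2 + 4×2 = 74

Priya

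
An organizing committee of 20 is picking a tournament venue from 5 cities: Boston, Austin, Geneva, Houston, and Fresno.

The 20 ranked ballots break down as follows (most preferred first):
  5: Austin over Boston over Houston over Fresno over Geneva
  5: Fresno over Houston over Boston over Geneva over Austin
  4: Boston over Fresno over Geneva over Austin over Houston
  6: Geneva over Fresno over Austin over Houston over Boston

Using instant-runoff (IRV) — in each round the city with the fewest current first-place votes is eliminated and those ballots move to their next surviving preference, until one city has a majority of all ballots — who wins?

Round 1: Boston 4, Austin 5, Geneva 6, Houston 0, Fresno 5. Houston eliminated.
Round 2: Boston 4, Austin 5, Geneva 6, Fresno 5. Boston eliminated.
Round 3: Austin 5, Geneva 6, Fresno 9. Austin eliminated.
Round 4: Geneva 6, Fresno 14. Fresno has a majority (≥11).

Fresno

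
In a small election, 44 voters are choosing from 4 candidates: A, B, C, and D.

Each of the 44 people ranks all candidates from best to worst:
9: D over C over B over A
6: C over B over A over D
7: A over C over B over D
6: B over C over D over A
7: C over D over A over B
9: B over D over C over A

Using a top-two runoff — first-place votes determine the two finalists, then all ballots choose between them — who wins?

C

Round 1 first-place votes: A 7, B 15, C 13, D 9. B and C advance.
Runoff: B is ranked above C on 15 ballots, C above B on 29.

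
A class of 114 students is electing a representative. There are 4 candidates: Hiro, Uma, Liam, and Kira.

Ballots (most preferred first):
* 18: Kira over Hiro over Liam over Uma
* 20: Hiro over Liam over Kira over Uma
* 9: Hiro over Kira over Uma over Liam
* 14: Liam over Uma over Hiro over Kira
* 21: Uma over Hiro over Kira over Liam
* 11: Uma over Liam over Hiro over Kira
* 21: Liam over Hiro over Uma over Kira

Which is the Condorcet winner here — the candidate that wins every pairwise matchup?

Hiro

Hiro vs Uma: 68–46
Hiro vs Liam: 68–46
Hiro vs Kira: 96–18
Hiro beats every other candidate.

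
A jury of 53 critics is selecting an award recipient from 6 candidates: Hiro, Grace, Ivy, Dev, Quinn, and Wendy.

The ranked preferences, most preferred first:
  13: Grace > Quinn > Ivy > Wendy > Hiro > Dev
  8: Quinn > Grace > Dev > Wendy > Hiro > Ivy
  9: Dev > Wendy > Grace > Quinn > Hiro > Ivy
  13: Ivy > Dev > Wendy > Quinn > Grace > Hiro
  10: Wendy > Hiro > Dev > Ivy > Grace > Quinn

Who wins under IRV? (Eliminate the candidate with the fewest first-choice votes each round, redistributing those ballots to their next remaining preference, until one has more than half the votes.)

Wendy

Round 1: Hiro 0, Grace 13, Ivy 13, Dev 9, Quinn 8, Wendy 10. Hiro eliminated.
Round 2: Grace 13, Ivy 13, Dev 9, Quinn 8, Wendy 10. Quinn eliminated.
Round 3: Grace 21, Ivy 13, Dev 9, Wendy 10. Dev eliminated.
Round 4: Grace 21, Ivy 13, Wendy 19. Ivy eliminated.
Round 5: Grace 21, Wendy 32. Wendy has a majority (≥27).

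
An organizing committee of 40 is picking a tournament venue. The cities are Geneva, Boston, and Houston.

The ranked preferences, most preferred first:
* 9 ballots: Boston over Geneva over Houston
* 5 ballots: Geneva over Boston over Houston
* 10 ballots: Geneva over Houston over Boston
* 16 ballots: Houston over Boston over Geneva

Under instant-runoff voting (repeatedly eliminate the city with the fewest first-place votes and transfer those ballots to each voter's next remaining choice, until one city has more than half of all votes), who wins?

Round 1: Geneva 15, Boston 9, Houston 16. Boston eliminated.
Round 2: Geneva 24, Houston 16. Geneva has a majority (≥21).

Geneva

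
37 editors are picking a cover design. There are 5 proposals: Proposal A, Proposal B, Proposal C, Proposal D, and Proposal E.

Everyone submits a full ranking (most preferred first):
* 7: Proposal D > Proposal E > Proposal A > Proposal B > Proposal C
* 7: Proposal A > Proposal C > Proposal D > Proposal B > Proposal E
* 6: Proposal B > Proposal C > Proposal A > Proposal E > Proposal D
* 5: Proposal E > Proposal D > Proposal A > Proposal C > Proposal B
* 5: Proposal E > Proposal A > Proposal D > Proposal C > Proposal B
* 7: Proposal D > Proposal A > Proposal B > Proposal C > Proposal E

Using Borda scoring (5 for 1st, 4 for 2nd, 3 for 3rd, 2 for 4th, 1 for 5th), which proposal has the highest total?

Proposal A

Proposal A: 7×3 + 7×5 + 6×3 + 5×3 + 5×4 + 7×4 = 137
Proposal B: 7×2 + 7×2 + 6×5 + 5×1 + 5×1 + 7×3 = 89
Proposal C: 7×1 + 7×4 + 6×4 + 5×2 + 5×2 + 7×2 = 93
Proposal D: 7×5 + 7×3 + 6×1 + 5×4 + 5×3 + 7×5 = 132
Proposal E: 7×4 + 7×1 + 6×2 + 5×5 + 5×5 + 7×1 = 104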